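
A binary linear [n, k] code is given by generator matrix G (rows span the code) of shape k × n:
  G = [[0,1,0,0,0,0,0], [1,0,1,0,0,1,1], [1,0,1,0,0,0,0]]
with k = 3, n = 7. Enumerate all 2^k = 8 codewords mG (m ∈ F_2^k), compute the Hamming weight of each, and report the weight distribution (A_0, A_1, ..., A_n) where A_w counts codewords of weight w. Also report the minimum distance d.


Weight distribution: A_0 = 1, A_1 = 1, A_2 = 2, A_3 = 2, A_4 = 1, A_5 = 1. Minimum distance d = 1.

Enumerate all 2^3 = 8 messages m ∈ F_2^3.
For each, compute codeword c = mG in F_2^7, then tally its weight.
  m = 000 → c = 0000000, weight = 0.
  m = 100 → c = 0100000, weight = 1.
  m = 010 → c = 1010011, weight = 4.
  m = 110 → c = 1110011, weight = 5.
  m = 001 → c = 1010000, weight = 2.
  m = 101 → c = 1110000, weight = 3.
  m = 011 → c = 0000011, weight = 2.
  m = 111 → c = 0100011, weight = 3.
Tally weights:
  weight 0: 1 codewords.
  weight 1: 1 codewords.
  weight 2: 2 codewords.
  weight 3: 2 codewords.
  weight 4: 1 codewords.
  weight 5: 1 codewords.
Minimum distance d = smallest w > 0 with A_w > 0 = 1.
Sanity: Σ A_w = 8 = 2^3 = 8 ✓.


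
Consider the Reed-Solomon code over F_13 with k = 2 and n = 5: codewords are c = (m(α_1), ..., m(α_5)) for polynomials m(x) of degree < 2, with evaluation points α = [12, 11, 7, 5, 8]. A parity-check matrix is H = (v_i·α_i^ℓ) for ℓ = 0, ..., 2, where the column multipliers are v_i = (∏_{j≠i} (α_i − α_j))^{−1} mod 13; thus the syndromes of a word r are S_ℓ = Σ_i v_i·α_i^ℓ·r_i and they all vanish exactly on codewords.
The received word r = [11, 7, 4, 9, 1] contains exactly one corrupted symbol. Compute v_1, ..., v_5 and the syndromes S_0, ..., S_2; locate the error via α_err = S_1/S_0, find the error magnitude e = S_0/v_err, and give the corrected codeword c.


S = (11, 10, 2), error at position 5, error magnitude e = 6, c = [11, 7, 4, 9, 8].

Step 1: column multipliers v_i = (∏_{j≠i}(α_i − α_j))^{−1} mod 13.
  i = 1 (α = 12): (12−11)(12−7)(12−5)(12−8) = 1·5·7·4 = 140 ≡ 10, so v_1 = 10^{−1} = 4 (mod 13).
  i = 2 (α = 11): (11−12)(11−7)(11−5)(11−8) = (−1)·4·6·3 = −72 ≡ 6, so v_2 = 6^{−1} = 11 (mod 13).
  i = 3 (α = 7): (7−12)(7−11)(7−5)(7−8) = (−5)·(−4)·2·(−1) = −40 ≡ 12, so v_3 = 12^{−1} = 12 (mod 13).
  i = 4 (α = 5): (5−12)(5−11)(5−7)(5−8) = (−7)·(−6)·(−2)·(−3) = 252 ≡ 5, so v_4 = 5^{−1} = 8 (mod 13).
  i = 5 (α = 8): (8−12)(8−11)(8−7)(8−5) = (−4)·(−3)·1·3 = 36 ≡ 10, so v_5 = 10^{−1} = 4 (mod 13).
  v = [4, 11, 12, 8, 4].
Step 2: syndromes of r = [11, 7, 4, 9, 1] (all sums mod 13).
  S_0 = Σ v_i r_i = 4·11 + 11·7 + 12·4 + 8·9 + 4·1 = 245 ≡ 11.
  S_1 = Σ v_i α_i r_i = 4·12·11 + 11·11·7 + 12·7·4 + 8·5·9 + 4·8·1 = 2103 ≡ 10.
  α_i^2 mod 13 = [1, 4, 10, 12, 12].
  S_2 = Σ v_i α_i^2 r_i = 4·1·11 + 11·4·7 + 12·10·4 + 8·12·9 + 4·12·1 = 1744 ≡ 2.
  S = (11, 10, 2) ≠ 0, so r is not a codeword (an error is present).
Step 3: locate the error. For a single error e at position i, S_ℓ = v_i·e·α_i^ℓ, so α_err = S_1/S_0.
  S_0^{−1} = 11^{−1} = 6 (mod 13), so α_err = 10·6 = 60 ≡ 8 = α_5. Error position i = 5.
  Consistency check: S_2/S_1 = 2·4 = 8 ≡ 8 = α_err ✓ (single-error assumption holds).
Step 4: error magnitude e = S_0/v_5 = S_0·∏_{j≠5}(α_5 − α_j) = 11·10 = 110 ≡ 6 (mod 13).
Step 5: correct position 5: c_5 = r_5 − e = 1 − 6 ≡ 8 (mod 13). Hence c = [11, 7, 4, 9, 8].
  Check: interpolating c through the α_i gives m(x) = 2 + 4·x (degree < 2) with m(α_i) = c_i for every i, so c is indeed a codeword.


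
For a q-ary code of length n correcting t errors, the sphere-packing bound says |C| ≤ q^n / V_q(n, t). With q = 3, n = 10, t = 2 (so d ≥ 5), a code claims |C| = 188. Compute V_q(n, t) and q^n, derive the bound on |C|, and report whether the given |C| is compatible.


V_q(n, t) = 201, q^n = 59049, Hamming bound = 293, |C| = 188 ≤ bound (satisfied).

Step 1: Compute V_q(n, t) = Σ_{j=0}^2 C(n, j) (q−1)^j.
  j = 0: C(10,0)·(2)^0 = 1·1 = 1.
  j = 1: C(10,1)·(2)^1 = 10·2 = 20.
  j = 2: C(10,2)·(2)^2 = 45·4 = 180.
  V_q(n, t) = 1 + 20 + 180 = 201.
Step 2: q^n = 3^10 = 59049.
Step 3: Hamming bound ⌊q^n / V_q(n,t)⌋ = ⌊59049/201⌋ = 293.
Step 4: Compare |C| = 188 to 293: satisfied.
The claimed |C| lies below the Hamming bound.


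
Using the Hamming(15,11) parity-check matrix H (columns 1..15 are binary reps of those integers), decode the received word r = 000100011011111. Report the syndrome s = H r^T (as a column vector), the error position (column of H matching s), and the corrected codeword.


s = (1, 1, 1, 0)^T, error position = 14, corrected codeword c = 000100011011101

Compute s = H r^T mod 2 one row at a time:
  s_1 = 1 + 1 + 0 + 1 + 1 + 1 + 1 + 1 = 7 ≡ 1 (mod 2).
  s_2 = 1 + 0 + 0 + 0 + 1 + 1 + 1 + 1 = 5 ≡ 1 (mod 2).
  s_3 = 0 + 0 + 0 + 0 + 0 + 1 + 1 + 1 = 3 ≡ 1 (mod 2).
  s_4 = 0 + 0 + 0 + 0 + 1 + 1 + 1 + 1 = 4 ≡ 0 (mod 2).
s = (1, 1, 1, 0)^T — this equals column 14 of H (binary 1110), so error is at position 14.
Correct: flip bit 14 of r = 000100011011111 to get c = 000100011011101.


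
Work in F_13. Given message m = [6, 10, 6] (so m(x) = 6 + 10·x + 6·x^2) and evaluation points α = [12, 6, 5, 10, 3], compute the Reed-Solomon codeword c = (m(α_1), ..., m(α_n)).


c = [2, 9, 11, 4, 12]

Message polynomial: m(x) = 6 + 10·x + 6·x^2 (mod 13).
For each evaluation point α_i, compute m(α_i) mod 13:
  α_1 = 12: Horner steps 6 → 4 → 2, so m(12) = 2.
  α_2 = 6: Horner steps 6 → 7 → 9, so m(6) = 9.
  α_3 = 5: Horner steps 6 → 1 → 11, so m(5) = 11.
  α_4 = 10: Horner steps 6 → 5 → 4, so m(10) = 4.
  α_5 = 3: Horner steps 6 → 2 → 12, so m(3) = 12.
Codeword c = [2, 9, 11, 4, 12] ∈ F_13^5.


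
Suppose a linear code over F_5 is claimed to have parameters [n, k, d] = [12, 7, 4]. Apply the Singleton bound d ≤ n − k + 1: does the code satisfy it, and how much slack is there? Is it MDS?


Singleton RHS = n − k + 1 = 6, slack = 2, bound satisfied, not MDS.

Singleton bound: d ≤ n − k + 1.
Here n = 12, k = 7, so n − k + 1 = 6.
Given d = 4, check d ≤ 6: YES.
Slack = (n − k + 1) − d = 2.
The code is NOT MDS (slack = 2 > 0).
Description: the claimed parameters are [12, 7, 4]_5; such a code would be non-MDS.


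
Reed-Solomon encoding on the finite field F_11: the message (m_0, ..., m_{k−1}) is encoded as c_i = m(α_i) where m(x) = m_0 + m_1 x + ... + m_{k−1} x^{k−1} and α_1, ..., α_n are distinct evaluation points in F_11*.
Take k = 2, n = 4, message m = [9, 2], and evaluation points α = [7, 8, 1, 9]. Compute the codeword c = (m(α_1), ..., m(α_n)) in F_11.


c = [1, 3, 0, 5]

Message polynomial: m(x) = 9 + 2·x (mod 11).
For each evaluation point α_i, compute m(α_i) mod 11:
  α_1 = 7: Horner steps 2 → 1, so m(7) = 1.
  α_2 = 8: Horner steps 2 → 3, so m(8) = 3.
  α_3 = 1: Horner steps 2 → 0, so m(1) = 0.
  α_4 = 9: Horner steps 2 → 5, so m(9) = 5.
Codeword c = [1, 3, 0, 5] ∈ F_11^4.


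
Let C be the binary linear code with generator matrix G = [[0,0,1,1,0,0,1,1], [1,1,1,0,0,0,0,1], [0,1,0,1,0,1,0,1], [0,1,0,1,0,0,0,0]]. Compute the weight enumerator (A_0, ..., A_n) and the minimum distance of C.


Weight distribution: A_0 = 1, A_2 = 3, A_4 = 11, A_6 = 1. Minimum distance d = 2.

Enumerate all 2^4 = 16 messages m ∈ F_2^4.
For each, compute codeword c = mG in F_2^8, then tally its weight.
  m = 0000 → c = 00000000, weight = 0.
  m = 1000 → c = 00110011, weight = 4.
  m = 0100 → c = 11100001, weight = 4.
  m = 1100 → c = 11010010, weight = 4.
  m = 0010 → c = 01010101, weight = 4.
  m = 1010 → c = 01100110, weight = 4.
  m = 0110 → c = 10110100, weight = 4.
  m = 1110 → c = 10000111, weight = 4.
  m = 0001 → c = 01010000, weight = 2.
  m = 1001 → c = 01100011, weight = 4.
  m = 0101 → c = 10110001, weight = 4.
  m = 1101 → c = 10000010, weight = 2.
  m = 0011 → c = 00000101, weight = 2.
  m = 1011 → c = 00110110, weight = 4.
  m = 0111 → c = 11100100, weight = 4.
  m = 1111 → c = 11010111, weight = 6.
Tally weights:
  weight 0: 1 codewords.
  weight 2: 3 codewords.
  weight 4: 11 codewords.
  weight 6: 1 codewords.
Minimum distance d = smallest w > 0 with A_w > 0 = 2.
Sanity: Σ A_w = 16 = 2^4 = 16 ✓.


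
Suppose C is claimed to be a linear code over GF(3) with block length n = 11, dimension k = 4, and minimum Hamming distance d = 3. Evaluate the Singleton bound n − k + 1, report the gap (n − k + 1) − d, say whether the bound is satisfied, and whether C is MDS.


Singleton RHS = n − k + 1 = 8, slack = 5, bound satisfied, not MDS.

Singleton bound: d ≤ n − k + 1.
Here n = 11, k = 4, so n − k + 1 = 8.
Given d = 3, check d ≤ 8: YES.
Slack = (n − k + 1) − d = 5.
The code is NOT MDS (slack = 5 > 0).
Description: the claimed parameters are [11, 4, 3]_3; such a code would be non-MDS.


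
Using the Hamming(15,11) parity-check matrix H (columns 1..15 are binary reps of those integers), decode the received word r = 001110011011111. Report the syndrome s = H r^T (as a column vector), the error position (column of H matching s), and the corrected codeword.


s = (1, 0, 0, 0)^T, error position = 8, corrected codeword c = 001110001011111

Compute s = H r^T mod 2 one row at a time:
  s_1 = 1 + 1 + 0 + 1 + 1 + 1 + 1 + 1 = 7 ≡ 1 (mod 2).
  s_2 = 1 + 1 + 0 + 0 + 1 + 1 + 1 + 1 = 6 ≡ 0 (mod 2).
  s_3 = 0 + 1 + 0 + 0 + 0 + 1 + 1 + 1 = 4 ≡ 0 (mod 2).
  s_4 = 0 + 1 + 1 + 0 + 1 + 1 + 1 + 1 = 6 ≡ 0 (mod 2).
s = (1, 0, 0, 0)^T — this equals column 8 of H (binary 1000), so error is at position 8.
Correct: flip bit 8 of r = 001110011011111 to get c = 001110001011111.


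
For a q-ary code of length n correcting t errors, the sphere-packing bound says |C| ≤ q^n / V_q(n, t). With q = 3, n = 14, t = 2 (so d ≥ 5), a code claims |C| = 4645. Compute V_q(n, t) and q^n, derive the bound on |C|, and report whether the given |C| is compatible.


V_q(n, t) = 393, q^n = 4782969, Hamming bound = 12170, |C| = 4645 ≤ bound (satisfied).

Step 1: Compute V_q(n, t) = Σ_{j=0}^2 C(n, j) (q−1)^j.
  j = 0: C(14,0)·(2)^0 = 1·1 = 1.
  j = 1: C(14,1)·(2)^1 = 14·2 = 28.
  j = 2: C(14,2)·(2)^2 = 91·4 = 364.
  V_q(n, t) = 1 + 28 + 364 = 393.
Step 2: q^n = 3^14 = 4782969.
Step 3: Hamming bound ⌊q^n / V_q(n,t)⌋ = ⌊4782969/393⌋ = 12170.
Step 4: Compare |C| = 4645 to 12170: satisfied.
The claimed |C| lies below the Hamming bound.


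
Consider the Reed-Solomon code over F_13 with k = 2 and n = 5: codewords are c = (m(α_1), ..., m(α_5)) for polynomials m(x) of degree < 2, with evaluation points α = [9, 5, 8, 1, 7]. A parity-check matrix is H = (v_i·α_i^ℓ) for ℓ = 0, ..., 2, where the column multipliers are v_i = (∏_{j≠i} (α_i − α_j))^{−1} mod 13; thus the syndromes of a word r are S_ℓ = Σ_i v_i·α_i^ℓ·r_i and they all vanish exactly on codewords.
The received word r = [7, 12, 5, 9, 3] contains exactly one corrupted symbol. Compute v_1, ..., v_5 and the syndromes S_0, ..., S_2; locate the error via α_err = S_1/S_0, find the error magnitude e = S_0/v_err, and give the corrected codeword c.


S = (1, 1, 1), error at position 4, error magnitude e = 5, c = [7, 12, 5, 4, 3].

Step 1: column multipliers v_i = (∏_{j≠i}(α_i − α_j))^{−1} mod 13.
  i = 1 (α = 9): (9−5)(9−8)(9−1)(9−7) = 4·1·8·2 = 64 ≡ 12, so v_1 = 12^{−1} = 12 (mod 13).
  i = 2 (α = 5): (5−9)(5−8)(5−1)(5−7) = (−4)·(−3)·4·(−2) = −96 ≡ 8, so v_2 = 8^{−1} = 5 (mod 13).
  i = 3 (α = 8): (8−9)(8−5)(8−1)(8−7) = (−1)·3·7·1 = −21 ≡ 5, so v_3 = 5^{−1} = 8 (mod 13).
  i = 4 (α = 1): (1−9)(1−5)(1−8)(1−7) = (−8)·(−4)·(−7)·(−6) = 1344 ≡ 5, so v_4 = 5^{−1} = 8 (mod 13).
  i = 5 (α = 7): (7−9)(7−5)(7−8)(7−1) = (−2)·2·(−1)·6 = 24 ≡ 11, so v_5 = 11^{−1} = 6 (mod 13).
  v = [12, 5, 8, 8, 6].
Step 2: syndromes of r = [7, 12, 5, 9, 3] (all sums mod 13).
  S_0 = Σ v_i r_i = 12·7 + 5·12 + 8·5 + 8·9 + 6·3 = 274 ≡ 1.
  S_1 = Σ v_i α_i r_i = 12·9·7 + 5·5·12 + 8·8·5 + 8·1·9 + 6·7·3 = 1574 ≡ 1.
  α_i^2 mod 13 = [3, 12, 12, 1, 10].
  S_2 = Σ v_i α_i^2 r_i = 12·3·7 + 5·12·12 + 8·12·5 + 8·1·9 + 6·10·3 = 1704 ≡ 1.
  S = (1, 1, 1) ≠ 0, so r is not a codeword (an error is present).
Step 3: locate the error. For a single error e at position i, S_ℓ = v_i·e·α_i^ℓ, so α_err = S_1/S_0.
  S_0^{−1} = 1^{−1} = 1 (mod 13), so α_err = 1·1 = 1 ≡ 1 = α_4. Error position i = 4.
  Consistency check: S_2/S_1 = 1·1 = 1 ≡ 1 = α_err ✓ (single-error assumption holds).
Step 4: error magnitude e = S_0/v_4 = S_0·∏_{j≠4}(α_4 − α_j) = 1·5 = 5 ≡ 5 (mod 13).
Step 5: correct position 4: c_4 = r_4 − e = 9 − 5 ≡ 4 (mod 13). Hence c = [7, 12, 5, 4, 3].
  Check: interpolating c through the α_i gives m(x) = 2 + 2·x (degree < 2) with m(α_i) = c_i for every i, so c is indeed a codeword.


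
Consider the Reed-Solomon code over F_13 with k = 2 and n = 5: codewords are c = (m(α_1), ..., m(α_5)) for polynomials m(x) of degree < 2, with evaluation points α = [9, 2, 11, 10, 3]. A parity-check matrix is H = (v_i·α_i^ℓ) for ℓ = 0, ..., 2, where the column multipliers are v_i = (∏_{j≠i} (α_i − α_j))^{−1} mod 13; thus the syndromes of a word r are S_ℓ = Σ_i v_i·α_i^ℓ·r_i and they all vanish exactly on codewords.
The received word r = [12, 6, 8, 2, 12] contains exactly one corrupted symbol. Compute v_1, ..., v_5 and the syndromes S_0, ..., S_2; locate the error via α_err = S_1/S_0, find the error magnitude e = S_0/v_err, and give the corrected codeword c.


S = (7, 11, 8), error at position 1, error magnitude e = 3, c = [9, 6, 8, 2, 12].

Step 1: column multipliers v_i = (∏_{j≠i}(α_i − α_j))^{−1} mod 13.
  i = 1 (α = 9): (9−2)(9−11)(9−10)(9−3) = 7·(−2)·(−1)·6 = 84 ≡ 6, so v_1 = 6^{−1} = 11 (mod 13).
  i = 2 (α = 2): (2−9)(2−11)(2−10)(2−3) = (−7)·(−9)·(−8)·(−1) = 504 ≡ 10, so v_2 = 10^{−1} = 4 (mod 13).
  i = 3 (α = 11): (11−9)(11−2)(11−10)(11−3) = 2·9·1·8 = 144 ≡ 1, so v_3 = 1^{−1} = 1 (mod 13).
  i = 4 (α = 10): (10−9)(10−2)(10−11)(10−3) = 1·8·(−1)·7 = −56 ≡ 9, so v_4 = 9^{−1} = 3 (mod 13).
  i = 5 (α = 3): (3−9)(3−2)(3−11)(3−10) = (−6)·1·(−8)·(−7) = −336 ≡ 2, so v_5 = 2^{−1} = 7 (mod 13).
  v = [11, 4, 1, 3, 7].
Step 2: syndromes of r = [12, 6, 8, 2, 12] (all sums mod 13).
  S_0 = Σ v_i r_i = 11·12 + 4·6 + 1·8 + 3·2 + 7·12 = 254 ≡ 7.
  S_1 = Σ v_i α_i r_i = 11·9·12 + 4·2·6 + 1·11·8 + 3·10·2 + 7·3·12 = 1636 ≡ 11.
  α_i^2 mod 13 = [3, 4, 4, 9, 9].
  S_2 = Σ v_i α_i^2 r_i = 11·3·12 + 4·4·6 + 1·4·8 + 3·9·2 + 7·9·12 = 1334 ≡ 8.
  S = (7, 11, 8) ≠ 0, so r is not a codeword (an error is present).
Step 3: locate the error. For a single error e at position i, S_ℓ = v_i·e·α_i^ℓ, so α_err = S_1/S_0.
  S_0^{−1} = 7^{−1} = 2 (mod 13), so α_err = 11·2 = 22 ≡ 9 = α_1. Error position i = 1.
  Consistency check: S_2/S_1 = 8·6 = 48 ≡ 9 = α_err ✓ (single-error assumption holds).
Step 4: error magnitude e = S_0/v_1 = S_0·∏_{j≠1}(α_1 − α_j) = 7·6 = 42 ≡ 3 (mod 13).
Step 5: correct position 1: c_1 = r_1 − e = 12 − 3 ≡ 9 (mod 13). Hence c = [9, 6, 8, 2, 12].
  Check: interpolating c through the α_i gives m(x) = 7 + 6·x (degree < 2) with m(α_i) = c_i for every i, so c is indeed a codeword.


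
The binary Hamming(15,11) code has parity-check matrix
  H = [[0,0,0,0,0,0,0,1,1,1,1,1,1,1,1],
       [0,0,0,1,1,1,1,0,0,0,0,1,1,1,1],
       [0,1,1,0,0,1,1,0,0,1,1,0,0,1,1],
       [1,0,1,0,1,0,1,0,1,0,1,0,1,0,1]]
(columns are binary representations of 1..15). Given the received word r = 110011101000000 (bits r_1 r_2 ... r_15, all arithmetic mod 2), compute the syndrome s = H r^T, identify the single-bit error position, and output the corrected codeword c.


s = (1, 1, 1, 0)^T, error position = 14, corrected codeword c = 110011101000010

Compute s = H r^T mod 2 one row at a time:
  s_1 = 0 + 1 + 0 + 0 + 0 + 0 + 0 + 0 = 1 ≡ 1 (mod 2).
  s_2 = 0 + 1 + 1 + 1 + 0 + 0 + 0 + 0 = 3 ≡ 1 (mod 2).
  s_3 = 1 + 0 + 1 + 1 + 0 + 0 + 0 + 0 = 3 ≡ 1 (mod 2).
  s_4 = 1 + 0 + 1 + 1 + 1 + 0 + 0 + 0 = 4 ≡ 0 (mod 2).
s = (1, 1, 1, 0)^T — this equals column 14 of H (binary 1110), so error is at position 14.
Correct: flip bit 14 of r = 110011101000000 to get c = 110011101000010.


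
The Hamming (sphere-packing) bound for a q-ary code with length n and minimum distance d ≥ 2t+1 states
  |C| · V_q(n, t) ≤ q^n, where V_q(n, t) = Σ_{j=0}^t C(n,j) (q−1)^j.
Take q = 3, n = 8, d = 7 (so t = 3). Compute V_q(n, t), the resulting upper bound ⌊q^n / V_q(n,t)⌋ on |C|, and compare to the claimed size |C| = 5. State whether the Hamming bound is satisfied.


V_q(n, t) = 577, q^n = 6561, Hamming bound = 11, |C| = 5 ≤ bound (satisfied).

Step 1: Compute V_q(n, t) = Σ_{j=0}^3 C(n, j) (q−1)^j.
  j = 0: C(8,0)·(2)^0 = 1·1 = 1.
  j = 1: C(8,1)·(2)^1 = 8·2 = 16.
  j = 2: C(8,2)·(2)^2 = 28·4 = 112.
  j = 3: C(8,3)·(2)^3 = 56·8 = 448.
  V_q(n, t) = 1 + 16 + 112 + 448 = 577.
Step 2: q^n = 3^8 = 6561.
Step 3: Hamming bound ⌊q^n / V_q(n,t)⌋ = ⌊6561/577⌋ = 11.
Step 4: Compare |C| = 5 to 11: satisfied.
The claimed |C| lies below the Hamming bound.


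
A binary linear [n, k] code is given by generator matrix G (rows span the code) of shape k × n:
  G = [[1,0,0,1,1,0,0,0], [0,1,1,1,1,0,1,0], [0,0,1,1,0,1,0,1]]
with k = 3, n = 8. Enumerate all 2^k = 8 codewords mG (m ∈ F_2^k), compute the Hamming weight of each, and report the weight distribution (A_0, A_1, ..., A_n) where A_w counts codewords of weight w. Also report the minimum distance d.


Weight distribution: A_0 = 1, A_3 = 1, A_4 = 2, A_5 = 3, A_6 = 1. Minimum distance d = 3.

Enumerate all 2^3 = 8 messages m ∈ F_2^3.
For each, compute codeword c = mG in F_2^8, then tally its weight.
  m = 000 → c = 00000000, weight = 0.
  m = 100 → c = 10011000, weight = 3.
  m = 010 → c = 01111010, weight = 5.
  m = 110 → c = 11100010, weight = 4.
  m = 001 → c = 00110101, weight = 4.
  m = 101 → c = 10101101, weight = 5.
  m = 011 → c = 01001111, weight = 5.
  m = 111 → c = 11010111, weight = 6.
Tally weights:
  weight 0: 1 codewords.
  weight 3: 1 codewords.
  weight 4: 2 codewords.
  weight 5: 3 codewords.
  weight 6: 1 codewords.
Minimum distance d = smallest w > 0 with A_w > 0 = 3.
Sanity: Σ A_w = 8 = 2^3 = 8 ✓.


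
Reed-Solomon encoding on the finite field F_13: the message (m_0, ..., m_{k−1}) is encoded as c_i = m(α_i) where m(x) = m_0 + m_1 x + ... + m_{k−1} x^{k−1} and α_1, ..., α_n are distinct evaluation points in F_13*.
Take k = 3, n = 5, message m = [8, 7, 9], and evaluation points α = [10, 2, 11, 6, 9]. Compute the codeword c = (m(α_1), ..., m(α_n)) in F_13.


c = [3, 6, 4, 10, 7]

Message polynomial: m(x) = 8 + 7·x + 9·x^2 (mod 13).
For each evaluation point α_i, compute m(α_i) mod 13:
  α_1 = 10: Horner steps 9 → 6 → 3, so m(10) = 3.
  α_2 = 2: Horner steps 9 → 12 → 6, so m(2) = 6.
  α_3 = 11: Horner steps 9 → 2 → 4, so m(11) = 4.
  α_4 = 6: Horner steps 9 → 9 → 10, so m(6) = 10.
  α_5 = 9: Horner steps 9 → 10 → 7, so m(9) = 7.
Codeword c = [3, 6, 4, 10, 7] ∈ F_13^5.


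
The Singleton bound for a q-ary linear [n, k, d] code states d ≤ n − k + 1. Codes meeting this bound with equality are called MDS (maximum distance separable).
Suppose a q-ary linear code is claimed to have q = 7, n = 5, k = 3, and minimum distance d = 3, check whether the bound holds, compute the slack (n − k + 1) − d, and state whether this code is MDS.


Singleton RHS = n − k + 1 = 3, slack = 0, bound satisfied, MDS.

Singleton bound: d ≤ n − k + 1.
Here n = 5, k = 3, so n − k + 1 = 3.
Given d = 3, check d ≤ 3: YES.
Slack = (n − k + 1) − d = 0.
The code is MDS (slack = 0).
Description: the claimed parameters are [5, 3, 3]_7; such a code would be MDS (meets Singleton bound).


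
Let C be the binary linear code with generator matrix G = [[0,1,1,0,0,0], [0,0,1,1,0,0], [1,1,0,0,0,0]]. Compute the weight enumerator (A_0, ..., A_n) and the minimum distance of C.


Weight distribution: A_0 = 1, A_2 = 6, A_4 = 1. Minimum distance d = 2.

Enumerate all 2^3 = 8 messages m ∈ F_2^3.
For each, compute codeword c = mG in F_2^6, then tally its weight.
  m = 000 → c = 000000, weight = 0.
  m = 100 → c = 011000, weight = 2.
  m = 010 → c = 001100, weight = 2.
  m = 110 → c = 010100, weight = 2.
  m = 001 → c = 110000, weight = 2.
  m = 101 → c = 101000, weight = 2.
  m = 011 → c = 111100, weight = 4.
  m = 111 → c = 100100, weight = 2.
Tally weights:
  weight 0: 1 codewords.
  weight 2: 6 codewords.
  weight 4: 1 codewords.
Minimum distance d = smallest w > 0 with A_w > 0 = 2.
Sanity: Σ A_w = 8 = 2^3 = 8 ✓.


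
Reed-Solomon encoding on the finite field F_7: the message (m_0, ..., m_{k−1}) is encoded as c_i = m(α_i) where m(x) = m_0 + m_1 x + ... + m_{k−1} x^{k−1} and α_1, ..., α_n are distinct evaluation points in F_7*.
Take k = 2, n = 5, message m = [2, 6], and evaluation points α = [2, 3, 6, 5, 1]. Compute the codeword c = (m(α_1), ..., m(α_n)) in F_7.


c = [0, 6, 3, 4, 1]

Message polynomial: m(x) = 2 + 6·x (mod 7).
For each evaluation point α_i, compute m(α_i) mod 7:
  α_1 = 2: Horner steps 6 → 0, so m(2) = 0.
  α_2 = 3: Horner steps 6 → 6, so m(3) = 6.
  α_3 = 6: Horner steps 6 → 3, so m(6) = 3.
  α_4 = 5: Horner steps 6 → 4, so m(5) = 4.
  α_5 = 1: Horner steps 6 → 1, so m(1) = 1.
Codeword c = [0, 6, 3, 4, 1] ∈ F_7^5.


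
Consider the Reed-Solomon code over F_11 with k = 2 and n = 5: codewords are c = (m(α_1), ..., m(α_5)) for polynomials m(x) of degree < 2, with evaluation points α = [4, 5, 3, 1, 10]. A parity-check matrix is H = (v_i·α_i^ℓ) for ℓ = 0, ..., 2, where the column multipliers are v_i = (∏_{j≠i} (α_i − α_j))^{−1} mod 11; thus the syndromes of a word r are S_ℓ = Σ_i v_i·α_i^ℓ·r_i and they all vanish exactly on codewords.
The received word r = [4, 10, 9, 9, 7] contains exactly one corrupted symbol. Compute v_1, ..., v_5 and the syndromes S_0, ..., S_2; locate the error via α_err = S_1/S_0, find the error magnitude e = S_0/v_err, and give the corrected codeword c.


S = (8, 8, 8), error at position 4, error magnitude e = 1, c = [4, 10, 9, 8, 7].

Step 1: column multipliers v_i = (∏_{j≠i}(α_i − α_j))^{−1} mod 11.
  i = 1 (α = 4): (4−5)(4−3)(4−1)(4−10) = (−1)·1·3·(−6) = 18 ≡ 7, so v_1 = 7^{−1} = 8 (mod 11).
  i = 2 (α = 5): (5−4)(5−3)(5−1)(5−10) = 1·2·4·(−5) = −40 ≡ 4, so v_2 = 4^{−1} = 3 (mod 11).
  i = 3 (α = 3): (3−4)(3−5)(3−1)(3−10) = (−1)·(−2)·2·(−7) = −28 ≡ 5, so v_3 = 5^{−1} = 9 (mod 11).
  i = 4 (α = 1): (1−4)(1−5)(1−3)(1−10) = (−3)·(−4)·(−2)·(−9) = 216 ≡ 7, so v_4 = 7^{−1} = 8 (mod 11).
  i = 5 (α = 10): (10−4)(10−5)(10−3)(10−1) = 6·5·7·9 = 1890 ≡ 9, so v_5 = 9^{−1} = 5 (mod 11).
  v = [8, 3, 9, 8, 5].
Step 2: syndromes of r = [4, 10, 9, 9, 7] (all sums mod 11).
  S_0 = Σ v_i r_i = 8·4 + 3·10 + 9·9 + 8·9 + 5·7 = 250 ≡ 8.
  S_1 = Σ v_i α_i r_i = 8·4·4 + 3·5·10 + 9·3·9 + 8·1·9 + 5·10·7 = 943 ≡ 8.
  α_i^2 mod 11 = [5, 3, 9, 1, 1].
  S_2 = Σ v_i α_i^2 r_i = 8·5·4 + 3·3·10 + 9·9·9 + 8·1·9 + 5·1·7 = 1086 ≡ 8.
  S = (8, 8, 8) ≠ 0, so r is not a codeword (an error is present).
Step 3: locate the error. For a single error e at position i, S_ℓ = v_i·e·α_i^ℓ, so α_err = S_1/S_0.
  S_0^{−1} = 8^{−1} = 7 (mod 11), so α_err = 8·7 = 56 ≡ 1 = α_4. Error position i = 4.
  Consistency check: S_2/S_1 = 8·7 = 56 ≡ 1 = α_err ✓ (single-error assumption holds).
Step 4: error magnitude e = S_0/v_4 = S_0·∏_{j≠4}(α_4 − α_j) = 8·7 = 56 ≡ 1 (mod 11).
Step 5: correct position 4: c_4 = r_4 − e = 9 − 1 ≡ 8 (mod 11). Hence c = [4, 10, 9, 8, 7].
  Check: interpolating c through the α_i gives m(x) = 2 + 6·x (degree < 2) with m(α_i) = c_i for every i, so c is indeed a codeword.


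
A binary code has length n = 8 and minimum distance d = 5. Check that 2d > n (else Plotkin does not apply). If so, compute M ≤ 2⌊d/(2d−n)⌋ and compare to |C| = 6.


Plotkin bound M ≤ 4; given |C| = 6 > bound (violated).

Check applicability: 2d = 10, n = 8.
2d − n = 2 > 0, so Plotkin applies.
Compute d/(2d−n) = 5/2 ≈ 2.5000.
⌊d/(2d−n)⌋ = 2.
Plotkin bound: M ≤ 2·2 = 4.
Given |C| = 6, check: VIOLATED.
This |C| is above the Plotkin bound, so no binary code with n = 8, d = 5 and 6 codewords exists.


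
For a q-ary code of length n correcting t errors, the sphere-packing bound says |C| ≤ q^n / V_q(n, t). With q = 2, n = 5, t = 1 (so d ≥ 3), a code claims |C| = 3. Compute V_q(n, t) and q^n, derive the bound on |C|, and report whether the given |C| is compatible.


V_q(n, t) = 6, q^n = 32, Hamming bound = 5, |C| = 3 ≤ bound (satisfied).

Step 1: Compute V_q(n, t) = Σ_{j=0}^1 C(n, j) (q−1)^j.
  j = 0: C(5,0)·(1)^0 = 1·1 = 1.
  j = 1: C(5,1)·(1)^1 = 5·1 = 5.
  V_q(n, t) = 1 + 5 = 6.
Step 2: q^n = 2^5 = 32.
Step 3: Hamming bound ⌊q^n / V_q(n,t)⌋ = ⌊32/6⌋ = 5.
Step 4: Compare |C| = 3 to 5: satisfied.
The claimed |C| lies below the Hamming bound.


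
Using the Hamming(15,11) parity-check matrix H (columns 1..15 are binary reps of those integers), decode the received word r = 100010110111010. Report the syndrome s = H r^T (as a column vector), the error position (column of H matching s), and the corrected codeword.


s = (1, 0, 0, 0)^T, error position = 8, corrected codeword c = 100010100111010

Compute s = H r^T mod 2 one row at a time:
  s_1 = 1 + 0 + 1 + 1 + 1 + 0 + 1 + 0 = 5 ≡ 1 (mod 2).
  s_2 = 0 + 1 + 0 + 1 + 1 + 0 + 1 + 0 = 4 ≡ 0 (mod 2).
  s_3 = 0 + 0 + 0 + 1 + 1 + 1 + 1 + 0 = 4 ≡ 0 (mod 2).
  s_4 = 1 + 0 + 1 + 1 + 0 + 1 + 0 + 0 = 4 ≡ 0 (mod 2).
s = (1, 0, 0, 0)^T — this equals column 8 of H (binary 1000), so error is at position 8.
Correct: flip bit 8 of r = 100010110111010 to get c = 100010100111010.


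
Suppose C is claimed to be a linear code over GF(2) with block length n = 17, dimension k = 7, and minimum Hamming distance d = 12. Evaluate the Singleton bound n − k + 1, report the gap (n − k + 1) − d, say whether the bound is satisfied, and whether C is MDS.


Singleton RHS = n − k + 1 = 11, slack = -1, bound violated (no such code; not MDS).

Singleton bound: d ≤ n − k + 1.
Here n = 17, k = 7, so n − k + 1 = 11.
Given d = 12, check d ≤ 11: NO.
Slack = (n − k + 1) − d = -1.
The slack is negative: d = 12 exceeds n − k + 1 = 11 by 1, so the Singleton bound is violated and no linear [17, 7, 12]_2 code can exist. In particular it is not MDS (MDS requires d = n − k + 1 exactly).
Description: the claimed parameters are [17, 7, 12]_2; such a code would be impossible (violates the Singleton bound).


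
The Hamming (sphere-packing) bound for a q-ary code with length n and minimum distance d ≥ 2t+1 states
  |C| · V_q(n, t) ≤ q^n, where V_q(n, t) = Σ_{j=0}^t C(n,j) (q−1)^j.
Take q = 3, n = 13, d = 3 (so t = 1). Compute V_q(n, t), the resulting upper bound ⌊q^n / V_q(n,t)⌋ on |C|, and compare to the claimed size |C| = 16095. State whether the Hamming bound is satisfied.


V_q(n, t) = 27, q^n = 1594323, Hamming bound = 59049, |C| = 16095 ≤ bound (satisfied).

Step 1: Compute V_q(n, t) = Σ_{j=0}^1 C(n, j) (q−1)^j.
  j = 0: C(13,0)·(2)^0 = 1·1 = 1.
  j = 1: C(13,1)·(2)^1 = 13·2 = 26.
  V_q(n, t) = 1 + 26 = 27.
Step 2: q^n = 3^13 = 1594323.
Step 3: Hamming bound ⌊q^n / V_q(n,t)⌋ = ⌊1594323/27⌋ = 59049.
Step 4: Compare |C| = 16095 to 59049: satisfied.
The claimed |C| lies below the Hamming bound.


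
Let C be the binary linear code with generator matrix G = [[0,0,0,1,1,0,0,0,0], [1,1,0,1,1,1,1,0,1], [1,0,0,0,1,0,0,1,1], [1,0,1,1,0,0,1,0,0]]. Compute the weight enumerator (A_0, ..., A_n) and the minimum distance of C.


Weight distribution: A_0 = 1, A_2 = 1, A_4 = 5, A_5 = 6, A_6 = 1, A_7 = 2. Minimum distance d = 2.

Enumerate all 2^4 = 16 messages m ∈ F_2^4.
For each, compute codeword c = mG in F_2^9, then tally its weight.
  m = 0000 → c = 000000000, weight = 0.
  m = 1000 → c = 000110000, weight = 2.
  m = 0100 → c = 110111101, weight = 7.
  m = 1100 → c = 110001101, weight = 5.
  m = 0010 → c = 100010011, weight = 4.
  m = 1010 → c = 100100011, weight = 4.
  m = 0110 → c = 010101110, weight = 5.
  m = 1110 → c = 010011110, weight = 5.
  m = 0001 → c = 101100100, weight = 4.
  m = 1001 → c = 101010100, weight = 4.
  m = 0101 → c = 011011001, weight = 5.
  m = 1101 → c = 011101001, weight = 5.
  m = 0011 → c = 001110111, weight = 6.
  m = 1011 → c = 001000111, weight = 4.
  m = 0111 → c = 111001010, weight = 5.
  m = 1111 → c = 111111010, weight = 7.
Tally weights:
  weight 0: 1 codewords.
  weight 2: 1 codewords.
  weight 4: 5 codewords.
  weight 5: 6 codewords.
  weight 6: 1 codewords.
  weight 7: 2 codewords.
Minimum distance d = smallest w > 0 with A_w > 0 = 2.
Sanity: Σ A_w = 16 = 2^4 = 16 ✓.


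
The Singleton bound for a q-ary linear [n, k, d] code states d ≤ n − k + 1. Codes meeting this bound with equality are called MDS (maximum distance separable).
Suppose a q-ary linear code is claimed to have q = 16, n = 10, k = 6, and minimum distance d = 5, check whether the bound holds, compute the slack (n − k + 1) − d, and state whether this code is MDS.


Singleton RHS = n − k + 1 = 5, slack = 0, bound satisfied, MDS.

Singleton bound: d ≤ n − k + 1.
Here n = 10, k = 6, so n − k + 1 = 5.
Given d = 5, check d ≤ 5: YES.
Slack = (n − k + 1) − d = 0.
The code is MDS (slack = 0).
Description: the claimed parameters are [10, 6, 5]_16; such a code would be MDS (meets Singleton bound).


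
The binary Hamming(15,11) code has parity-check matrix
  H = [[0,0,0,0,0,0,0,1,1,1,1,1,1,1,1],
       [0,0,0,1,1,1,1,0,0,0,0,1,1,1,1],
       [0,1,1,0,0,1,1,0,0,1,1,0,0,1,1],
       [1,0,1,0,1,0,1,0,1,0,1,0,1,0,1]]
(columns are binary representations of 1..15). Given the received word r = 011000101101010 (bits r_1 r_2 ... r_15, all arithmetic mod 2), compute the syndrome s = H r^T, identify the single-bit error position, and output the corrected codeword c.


s = (0, 1, 1, 1)^T, error position = 7, corrected codeword c = 011000001101010

Compute s = H r^T mod 2 one row at a time:
  s_1 = 0 + 1 + 1 + 0 + 1 + 0 + 1 + 0 = 4 ≡ 0 (mod 2).
  s_2 = 0 + 0 + 0 + 1 + 1 + 0 + 1 + 0 = 3 ≡ 1 (mod 2).
  s_3 = 1 + 1 + 0 + 1 + 1 + 0 + 1 + 0 = 5 ≡ 1 (mod 2).
  s_4 = 0 + 1 + 0 + 1 + 1 + 0 + 0 + 0 = 3 ≡ 1 (mod 2).
s = (0, 1, 1, 1)^T — this equals column 7 of H (binary 0111), so error is at position 7.
Correct: flip bit 7 of r = 011000101101010 to get c = 011000001101010.


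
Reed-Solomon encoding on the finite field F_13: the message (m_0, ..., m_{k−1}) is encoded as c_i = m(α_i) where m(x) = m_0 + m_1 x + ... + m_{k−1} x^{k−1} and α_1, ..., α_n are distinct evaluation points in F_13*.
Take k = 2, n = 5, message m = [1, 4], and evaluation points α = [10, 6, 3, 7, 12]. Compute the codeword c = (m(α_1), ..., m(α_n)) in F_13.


c = [2, 12, 0, 3, 10]

Message polynomial: m(x) = 1 + 4·x (mod 13).
For each evaluation point α_i, compute m(α_i) mod 13:
  α_1 = 10: Horner steps 4 → 2, so m(10) = 2.
  α_2 = 6: Horner steps 4 → 12, so m(6) = 12.
  α_3 = 3: Horner steps 4 → 0, so m(3) = 0.
  α_4 = 7: Horner steps 4 → 3, so m(7) = 3.
  α_5 = 12: Horner steps 4 → 10, so m(12) = 10.
Codeword c = [2, 12, 0, 3, 10] ∈ F_13^5.


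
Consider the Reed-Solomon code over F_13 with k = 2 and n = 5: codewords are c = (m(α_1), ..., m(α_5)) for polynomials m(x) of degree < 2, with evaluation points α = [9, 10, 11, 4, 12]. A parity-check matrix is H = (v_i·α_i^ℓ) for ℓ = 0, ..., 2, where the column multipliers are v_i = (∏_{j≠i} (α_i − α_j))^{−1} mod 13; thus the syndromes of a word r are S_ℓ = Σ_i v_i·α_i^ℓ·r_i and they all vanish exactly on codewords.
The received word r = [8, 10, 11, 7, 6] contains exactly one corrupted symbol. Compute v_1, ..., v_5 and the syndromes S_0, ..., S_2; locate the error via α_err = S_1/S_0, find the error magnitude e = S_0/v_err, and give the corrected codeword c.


S = (6, 8, 2), error at position 2, error magnitude e = 7, c = [8, 3, 11, 7, 6].

Step 1: column multipliers v_i = (∏_{j≠i}(α_i − α_j))^{−1} mod 13.
  i = 1 (α = 9): (9−10)(9−11)(9−4)(9−12) = (−1)·(−2)·5·(−3) = −30 ≡ 9, so v_1 = 9^{−1} = 3 (mod 13).
  i = 2 (α = 10): (10−9)(10−11)(10−4)(10−12) = 1·(−1)·6·(−2) = 12 ≡ 12, so v_2 = 12^{−1} = 12 (mod 13).
  i = 3 (α = 11): (11−9)(11−10)(11−4)(11−12) = 2·1·7·(−1) = −14 ≡ 12, so v_3 = 12^{−1} = 12 (mod 13).
  i = 4 (α = 4): (4−9)(4−10)(4−11)(4−12) = (−5)·(−6)·(−7)·(−8) = 1680 ≡ 3, so v_4 = 3^{−1} = 9 (mod 13).
  i = 5 (α = 12): (12−9)(12−10)(12−11)(12−4) = 3·2·1·8 = 48 ≡ 9, so v_5 = 9^{−1} = 3 (mod 13).
  v = [3, 12, 12, 9, 3].
Step 2: syndromes of r = [8, 10, 11, 7, 6] (all sums mod 13).
  S_0 = Σ v_i r_i = 3·8 + 12·10 + 12·11 + 9·7 + 3·6 = 357 ≡ 6.
  S_1 = Σ v_i α_i r_i = 3·9·8 + 12·10·10 + 12·11·11 + 9·4·7 + 3·12·6 = 3336 ≡ 8.
  α_i^2 mod 13 = [3, 9, 4, 3, 1].
  S_2 = Σ v_i α_i^2 r_i = 3·3·8 + 12·9·10 + 12·4·11 + 9·3·7 + 3·1·6 = 1887 ≡ 2.
  S = (6, 8, 2) ≠ 0, so r is not a codeword (an error is present).
Step 3: locate the error. For a single error e at position i, S_ℓ = v_i·e·α_i^ℓ, so α_err = S_1/S_0.
  S_0^{−1} = 6^{−1} = 11 (mod 13), so α_err = 8·11 = 88 ≡ 10 = α_2. Error position i = 2.
  Consistency check: S_2/S_1 = 2·5 = 10 ≡ 10 = α_err ✓ (single-error assumption holds).
Step 4: error magnitude e = S_0/v_2 = S_0·∏_{j≠2}(α_2 − α_j) = 6·12 = 72 ≡ 7 (mod 13).
Step 5: correct position 2: c_2 = r_2 − e = 10 − 7 ≡ 3 (mod 13). Hence c = [8, 3, 11, 7, 6].
  Check: interpolating c through the α_i gives m(x) = 1 + 8·x (degree < 2) with m(α_i) = c_i for every i, so c is indeed a codeword.


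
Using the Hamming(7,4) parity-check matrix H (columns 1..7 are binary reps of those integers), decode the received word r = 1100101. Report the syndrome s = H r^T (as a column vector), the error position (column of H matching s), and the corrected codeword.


s = (0, 0, 1)^T, error position = 1, corrected codeword c = 0100101

Compute s = H r^T mod 2 one row at a time:
  s_1 = 0 + 1 + 0 + 1 = 2 ≡ 0 (mod 2).
  s_2 = 1 + 0 + 0 + 1 = 2 ≡ 0 (mod 2).
  s_3 = 1 + 0 + 1 + 1 = 3 ≡ 1 (mod 2).
s = (0, 0, 1)^T — this equals column 1 of H (binary 001), so error is at position 1.
Correct: flip bit 1 of r = 1100101 to get c = 0100101.


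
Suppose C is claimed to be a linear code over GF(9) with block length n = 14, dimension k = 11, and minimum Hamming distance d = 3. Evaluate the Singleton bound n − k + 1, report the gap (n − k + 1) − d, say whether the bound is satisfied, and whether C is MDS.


Singleton RHS = n − k + 1 = 4, slack = 1, bound satisfied, not MDS.

Singleton bound: d ≤ n − k + 1.
Here n = 14, k = 11, so n − k + 1 = 4.
Given d = 3, check d ≤ 4: YES.
Slack = (n − k + 1) − d = 1.
The code is NOT MDS (slack = 1 > 0).
Description: the claimed parameters are [14, 11, 3]_9; such a code would be non-MDS.


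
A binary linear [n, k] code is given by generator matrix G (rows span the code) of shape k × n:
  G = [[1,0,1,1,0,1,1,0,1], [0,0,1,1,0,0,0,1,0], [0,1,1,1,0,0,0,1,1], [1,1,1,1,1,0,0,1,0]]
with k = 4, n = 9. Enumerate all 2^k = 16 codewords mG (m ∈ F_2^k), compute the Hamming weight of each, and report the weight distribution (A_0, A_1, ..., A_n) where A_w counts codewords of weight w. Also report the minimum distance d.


Weight distribution: A_0 = 1, A_2 = 1, A_3 = 3, A_4 = 1, A_5 = 4, A_6 = 5, A_7 = 1. Minimum distance d = 2.

Enumerate all 2^4 = 16 messages m ∈ F_2^4.
For each, compute codeword c = mG in F_2^9, then tally its weight.
  m = 0000 → c = 000000000, weight = 0.
  m = 1000 → c = 101101101, weight = 6.
  m = 0100 → c = 001100010, weight = 3.
  m = 1100 → c = 100001111, weight = 5.
  m = 0010 → c = 011100011, weight = 5.
  m = 1010 → c = 110001110, weight = 5.
  m = 0110 → c = 010000001, weight = 2.
  m = 1110 → c = 111101100, weight = 6.
  m = 0001 → c = 111110010, weight = 6.
  m = 1001 → c = 010011111, weight = 6.
  m = 0101 → c = 110010000, weight = 3.
  m = 1101 → c = 011111101, weight = 7.
  m = 0011 → c = 100010001, weight = 3.
  m = 1011 → c = 001111100, weight = 5.
  m = 0111 → c = 101110011, weight = 6.
  m = 1111 → c = 000011110, weight = 4.
Tally weights:
  weight 0: 1 codewords.
  weight 2: 1 codewords.
  weight 3: 3 codewords.
  weight 4: 1 codewords.
  weight 5: 4 codewords.
  weight 6: 5 codewords.
  weight 7: 1 codewords.
Minimum distance d = smallest w > 0 with A_w > 0 = 2.
Sanity: Σ A_w = 16 = 2^4 = 16 ✓.


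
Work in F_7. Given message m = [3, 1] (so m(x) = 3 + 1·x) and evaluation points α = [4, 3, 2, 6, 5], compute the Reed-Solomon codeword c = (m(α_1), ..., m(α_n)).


c = [0, 6, 5, 2, 1]

Message polynomial: m(x) = 3 + 1·x (mod 7).
For each evaluation point α_i, compute m(α_i) mod 7:
  α_1 = 4: Horner steps 1 → 0, so m(4) = 0.
  α_2 = 3: Horner steps 1 → 6, so m(3) = 6.
  α_3 = 2: Horner steps 1 → 5, so m(2) = 5.
  α_4 = 6: Horner steps 1 → 2, so m(6) = 2.
  α_5 = 5: Horner steps 1 → 1, so m(5) = 1.
Codeword c = [0, 6, 5, 2, 1] ∈ F_7^5.


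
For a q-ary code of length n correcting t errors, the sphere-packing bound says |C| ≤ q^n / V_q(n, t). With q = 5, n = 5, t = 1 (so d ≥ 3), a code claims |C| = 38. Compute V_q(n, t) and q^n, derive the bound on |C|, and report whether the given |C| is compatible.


V_q(n, t) = 21, q^n = 3125, Hamming bound = 148, |C| = 38 ≤ bound (satisfied).

Step 1: Compute V_q(n, t) = Σ_{j=0}^1 C(n, j) (q−1)^j.
  j = 0: C(5,0)·(4)^0 = 1·1 = 1.
  j = 1: C(5,1)·(4)^1 = 5·4 = 20.
  V_q(n, t) = 1 + 20 = 21.
Step 2: q^n = 5^5 = 3125.
Step 3: Hamming bound ⌊q^n / V_q(n,t)⌋ = ⌊3125/21⌋ = 148.
Step 4: Compare |C| = 38 to 148: satisfied.
The claimed |C| lies below the Hamming bound.


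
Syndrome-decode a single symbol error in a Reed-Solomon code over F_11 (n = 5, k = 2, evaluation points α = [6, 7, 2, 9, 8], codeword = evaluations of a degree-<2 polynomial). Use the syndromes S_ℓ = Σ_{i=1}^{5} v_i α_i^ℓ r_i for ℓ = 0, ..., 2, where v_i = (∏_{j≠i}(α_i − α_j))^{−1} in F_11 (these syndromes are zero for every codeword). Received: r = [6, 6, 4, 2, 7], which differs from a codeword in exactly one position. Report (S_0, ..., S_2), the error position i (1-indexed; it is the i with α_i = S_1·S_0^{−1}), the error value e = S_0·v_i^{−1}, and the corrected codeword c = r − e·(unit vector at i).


S = (6, 9, 8), error at position 2, error magnitude e = 5, c = [6, 1, 4, 2, 7].

Step 1: column multipliers v_i = (∏_{j≠i}(α_i − α_j))^{−1} mod 11.
  i = 1 (α = 6): (6−7)(6−2)(6−9)(6−8) = (−1)·4·(−3)·(−2) = −24 ≡ 9, so v_1 = 9^{−1} = 5 (mod 11).
  i = 2 (α = 7): (7−6)(7−2)(7−9)(7−8) = 1·5·(−2)·(−1) = 10 ≡ 10, so v_2 = 10^{−1} = 10 (mod 11).
  i = 3 (α = 2): (2−6)(2−7)(2−9)(2−8) = (−4)·(−5)·(−7)·(−6) = 840 ≡ 4, so v_3 = 4^{−1} = 3 (mod 11).
  i = 4 (α = 9): (9−6)(9−7)(9−2)(9−8) = 3·2·7·1 = 42 ≡ 9, so v_4 = 9^{−1} = 5 (mod 11).
  i = 5 (α = 8): (8−6)(8−7)(8−2)(8−9) = 2·1·6·(−1) = −12 ≡ 10, so v_5 = 10^{−1} = 10 (mod 11).
  v = [5, 10, 3, 5, 10].
Step 2: syndromes of r = [6, 6, 4, 2, 7] (all sums mod 11).
  S_0 = Σ v_i r_i = 5·6 + 10·6 + 3·4 + 5·2 + 10·7 = 182 ≡ 6.
  S_1 = Σ v_i α_i r_i = 5·6·6 + 10·7·6 + 3·2·4 + 5·9·2 + 10·8·7 = 1274 ≡ 9.
  α_i^2 mod 11 = [3, 5, 4, 4, 9].
  S_2 = Σ v_i α_i^2 r_i = 5·3·6 + 10·5·6 + 3·4·4 + 5·4·2 + 10·9·7 = 1108 ≡ 8.
  S = (6, 9, 8) ≠ 0, so r is not a codeword (an error is present).
Step 3: locate the error. For a single error e at position i, S_ℓ = v_i·e·α_i^ℓ, so α_err = S_1/S_0.
  S_0^{−1} = 6^{−1} = 2 (mod 11), so α_err = 9·2 = 18 ≡ 7 = α_2. Error position i = 2.
  Consistency check: S_2/S_1 = 8·5 = 40 ≡ 7 = α_err ✓ (single-error assumption holds).
Step 4: error magnitude e = S_0/v_2 = S_0·∏_{j≠2}(α_2 − α_j) = 6·10 = 60 ≡ 5 (mod 11).
Step 5: correct position 2: c_2 = r_2 − e = 6 − 5 ≡ 1 (mod 11). Hence c = [6, 1, 4, 2, 7].
  Check: interpolating c through the α_i gives m(x) = 3 + 6·x (degree < 2) with m(α_i) = c_i for every i, so c is indeed a codeword.
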